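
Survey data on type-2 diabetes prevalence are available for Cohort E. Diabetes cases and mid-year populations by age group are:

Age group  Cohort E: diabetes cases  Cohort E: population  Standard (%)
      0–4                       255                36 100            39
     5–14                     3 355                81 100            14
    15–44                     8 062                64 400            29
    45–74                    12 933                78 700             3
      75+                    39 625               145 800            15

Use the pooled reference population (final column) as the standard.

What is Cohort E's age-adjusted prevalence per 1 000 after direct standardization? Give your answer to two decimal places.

Age-specific rates per 1 000 for Cohort E: 7.064, 41.369, 125.186, 164.333, 271.776.
Standard weights: 0.39, 0.14, 0.29, 0.03, 0.15.
Standardized rate: 0.3900×7.064 + 0.1400×41.369 + 0.2900×125.186 + 0.0300×164.333 + 0.1500×271.776 = 90.5469 per 1 000.

90.55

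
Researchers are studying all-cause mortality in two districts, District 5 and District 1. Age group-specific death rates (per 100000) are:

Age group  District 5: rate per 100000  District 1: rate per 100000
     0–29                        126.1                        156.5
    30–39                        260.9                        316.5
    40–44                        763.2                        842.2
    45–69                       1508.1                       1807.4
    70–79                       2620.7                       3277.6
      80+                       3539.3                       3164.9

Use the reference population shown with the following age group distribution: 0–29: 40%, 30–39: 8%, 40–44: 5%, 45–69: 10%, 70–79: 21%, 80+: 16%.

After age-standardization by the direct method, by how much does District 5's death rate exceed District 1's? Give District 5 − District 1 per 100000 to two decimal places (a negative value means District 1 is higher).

-128.53

Standard weights: 0.40, 0.08, 0.05, 0.10, 0.21, 0.16.
District 5: 0.4000×126.1 + 0.0800×260.9 + 0.0500×763.2 + 0.1000×1508.1 + 0.2100×2620.7 + 0.1600×3539.3 = 1376.9170 per 100000.
District 1: 0.4000×156.5 + 0.0800×316.5 + 0.0500×842.2 + 0.1000×1807.4 + 0.2100×3277.6 + 0.1600×3164.9 = 1505.4500 per 100000.
Difference = 1376.9170 − 1505.4500 = -128.5330.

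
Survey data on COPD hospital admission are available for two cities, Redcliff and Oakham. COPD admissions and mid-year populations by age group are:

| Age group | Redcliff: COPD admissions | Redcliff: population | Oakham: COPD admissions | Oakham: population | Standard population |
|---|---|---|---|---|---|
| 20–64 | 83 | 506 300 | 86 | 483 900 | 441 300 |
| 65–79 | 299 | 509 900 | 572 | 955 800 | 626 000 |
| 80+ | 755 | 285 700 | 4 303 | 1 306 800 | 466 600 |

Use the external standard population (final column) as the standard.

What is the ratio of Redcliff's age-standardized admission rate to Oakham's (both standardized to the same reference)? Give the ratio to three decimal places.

Age-specific rates per 10 000 for Redcliff: 1.64, 5.86, 26.43.
For Oakham: 1.78, 5.98, 32.93.
Standard total = 1 533 900; weights = 0.2877, 0.4081, 0.3042.
Redcliff: 0.2877×1.64 + 0.4081×5.86 + 0.3042×26.43 = 10.9034 per 10 000.
Oakham: 0.2877×1.78 + 0.4081×5.98 + 0.3042×32.93 = 12.9700 per 10 000.
Ratio = 10.9034 ÷ 12.9700 = 0.84066.

0.841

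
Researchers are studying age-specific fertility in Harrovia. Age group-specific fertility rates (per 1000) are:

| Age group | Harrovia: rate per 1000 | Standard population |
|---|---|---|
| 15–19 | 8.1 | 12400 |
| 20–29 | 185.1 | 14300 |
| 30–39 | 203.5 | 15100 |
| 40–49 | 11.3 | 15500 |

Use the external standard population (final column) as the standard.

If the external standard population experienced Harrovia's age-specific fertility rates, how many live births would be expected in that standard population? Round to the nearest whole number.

Expected live births = Σ (standard pop × age-specific rate ÷ 1000)
= 12400×8.1/1000 + 14300×185.1/1000 + 15100×203.5/1000 + 15500×11.3/1000
= 100.44 + 2646.93 + 3072.85 + 175.15 = 5995.37.

5995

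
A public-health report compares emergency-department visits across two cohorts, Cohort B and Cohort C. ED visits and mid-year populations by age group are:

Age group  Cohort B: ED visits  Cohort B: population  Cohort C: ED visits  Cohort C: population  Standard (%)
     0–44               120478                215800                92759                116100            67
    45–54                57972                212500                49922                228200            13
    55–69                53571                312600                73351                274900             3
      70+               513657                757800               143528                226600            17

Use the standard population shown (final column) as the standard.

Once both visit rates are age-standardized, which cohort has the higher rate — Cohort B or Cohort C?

Age-specific rates per 1000 for Cohort B: 558.285, 272.809, 171.372, 677.827.
For Cohort C: 798.958, 218.764, 266.828, 633.398.
Standard weights: 0.67, 0.13, 0.03, 0.17.
Cohort B: 0.6700×558.285 + 0.1300×272.809 + 0.0300×171.372 + 0.1700×677.827 = 529.8882 per 1000.
Cohort C: 0.6700×798.958 + 0.1300×218.764 + 0.0300×266.828 + 0.1700×633.398 = 679.4236 per 1000.
The crude rates (497.55 vs 425.11) would put Cohort B higher, but that reflects its age composition; once standardized to a common age structure, Cohort C has the higher underlying rate.

Cohort C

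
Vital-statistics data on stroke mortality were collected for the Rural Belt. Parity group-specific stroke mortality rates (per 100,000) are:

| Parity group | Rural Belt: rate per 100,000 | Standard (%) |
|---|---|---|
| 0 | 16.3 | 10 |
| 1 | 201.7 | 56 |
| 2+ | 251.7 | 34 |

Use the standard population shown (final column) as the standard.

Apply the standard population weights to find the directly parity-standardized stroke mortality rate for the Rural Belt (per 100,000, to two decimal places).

200.16

Standard weights: 0.10, 0.56, 0.34.
Standardized rate: 0.1000×16.3 + 0.5600×201.7 + 0.3400×251.7 = 200.1600 per 100,000.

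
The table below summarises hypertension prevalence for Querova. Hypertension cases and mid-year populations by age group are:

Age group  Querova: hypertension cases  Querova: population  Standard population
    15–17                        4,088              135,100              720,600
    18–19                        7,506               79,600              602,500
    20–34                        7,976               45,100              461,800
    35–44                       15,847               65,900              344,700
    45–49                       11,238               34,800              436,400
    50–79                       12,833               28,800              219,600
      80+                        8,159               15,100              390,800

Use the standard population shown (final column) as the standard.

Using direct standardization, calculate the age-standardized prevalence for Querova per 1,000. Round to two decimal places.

218.21

Age-specific rates per 1,000 for Querova: 30.259, 94.296, 176.851, 240.470, 322.931, 445.590, 540.331.
Standard total = 3,176,400; weights = 0.2269, 0.1897, 0.1454, 0.1085, 0.1374, 0.0691, 0.1230.
Standardized rate: 0.2269×30.259 + 0.1897×94.296 + 0.1454×176.851 + 0.1085×240.470 + 0.1374×322.931 + 0.0691×445.590 + 0.1230×540.331 = 218.2089 per 1,000.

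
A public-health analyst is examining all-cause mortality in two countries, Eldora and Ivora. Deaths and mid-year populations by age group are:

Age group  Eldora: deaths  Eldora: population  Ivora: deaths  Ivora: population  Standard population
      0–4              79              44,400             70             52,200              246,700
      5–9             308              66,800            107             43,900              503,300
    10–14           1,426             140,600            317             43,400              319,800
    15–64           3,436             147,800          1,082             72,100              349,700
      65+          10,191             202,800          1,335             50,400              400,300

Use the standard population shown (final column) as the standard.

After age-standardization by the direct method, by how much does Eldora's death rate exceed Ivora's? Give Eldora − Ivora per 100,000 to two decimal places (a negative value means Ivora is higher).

797.00

Age-specific rates per 100,000 for Eldora: 177.93, 461.08, 1014.22, 2324.76, 5025.15.
For Ivora: 134.10, 243.74, 730.41, 1500.69, 2648.81.
Standard total = 1,819,800; weights = 0.1356, 0.2766, 0.1757, 0.1922, 0.2200.
Eldora: 0.1356×177.93 + 0.2766×461.08 + 0.1757×1014.22 + 0.1922×2324.76 + 0.2200×5025.15 = 1881.9875 per 100,000.
Ivora: 0.1356×134.10 + 0.2766×243.74 + 0.1757×730.41 + 0.1922×1500.69 + 0.2200×2648.81 = 1084.9831 per 100,000.
Difference = 1881.9875 − 1084.9831 = 797.0044.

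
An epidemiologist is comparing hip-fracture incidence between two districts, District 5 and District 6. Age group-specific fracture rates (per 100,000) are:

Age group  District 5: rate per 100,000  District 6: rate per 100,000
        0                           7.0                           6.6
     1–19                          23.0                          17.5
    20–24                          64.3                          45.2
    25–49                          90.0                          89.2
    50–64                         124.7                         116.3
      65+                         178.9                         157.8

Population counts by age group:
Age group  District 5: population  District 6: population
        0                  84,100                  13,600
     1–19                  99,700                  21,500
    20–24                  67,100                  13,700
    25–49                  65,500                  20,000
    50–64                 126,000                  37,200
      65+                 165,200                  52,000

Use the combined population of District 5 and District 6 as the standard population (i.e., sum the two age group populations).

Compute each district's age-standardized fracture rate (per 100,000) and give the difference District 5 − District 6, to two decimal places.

10.80

Combined standard total = 765,600; weights = 0.1276, 0.1583, 0.1055, 0.1117, 0.2132, 0.2837.
District 5: 0.1276×7.0 + 0.1583×23.0 + 0.1055×64.3 + 0.1117×90.0 + 0.2132×124.7 + 0.2837×178.9 = 98.7070 per 100,000.
District 6: 0.1276×6.6 + 0.1583×17.5 + 0.1055×45.2 + 0.1117×89.2 + 0.2132×116.3 + 0.2837×157.8 = 87.9035 per 100,000.
Difference = 98.7070 − 87.9035 = 10.8035.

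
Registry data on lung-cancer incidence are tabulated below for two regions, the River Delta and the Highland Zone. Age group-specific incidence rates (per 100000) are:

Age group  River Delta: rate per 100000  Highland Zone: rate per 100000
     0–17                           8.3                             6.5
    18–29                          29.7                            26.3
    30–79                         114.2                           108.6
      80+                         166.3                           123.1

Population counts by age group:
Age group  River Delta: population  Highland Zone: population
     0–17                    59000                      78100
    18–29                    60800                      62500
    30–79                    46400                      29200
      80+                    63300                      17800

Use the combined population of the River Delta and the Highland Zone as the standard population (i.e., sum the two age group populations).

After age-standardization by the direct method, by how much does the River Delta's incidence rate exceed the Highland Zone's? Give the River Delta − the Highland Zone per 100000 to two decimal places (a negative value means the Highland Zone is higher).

11.01

Combined standard total = 417100; weights = 0.3287, 0.2956, 0.1813, 0.1944.
The River Delta: 0.3287×8.3 + 0.2956×29.7 + 0.1813×114.2 + 0.1944×166.3 = 64.5418 per 100000.
The Highland Zone: 0.3287×6.5 + 0.2956×26.3 + 0.1813×108.6 + 0.1944×123.1 = 53.5304 per 100000.
Difference = 64.5418 − 53.5304 = 11.0115.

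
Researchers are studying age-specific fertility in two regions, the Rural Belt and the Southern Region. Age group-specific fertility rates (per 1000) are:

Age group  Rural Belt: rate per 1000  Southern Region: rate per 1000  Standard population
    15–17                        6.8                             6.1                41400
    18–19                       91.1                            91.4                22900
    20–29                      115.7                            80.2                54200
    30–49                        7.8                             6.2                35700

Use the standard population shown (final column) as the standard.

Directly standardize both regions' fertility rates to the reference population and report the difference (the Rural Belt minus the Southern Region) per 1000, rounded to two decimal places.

12.99

Standard total = 154200; weights = 0.2685, 0.1485, 0.3515, 0.2315.
The Rural Belt: 0.2685×6.8 + 0.1485×91.1 + 0.3515×115.7 + 0.2315×7.8 = 57.8282 per 1000.
The Southern Region: 0.2685×6.1 + 0.1485×91.4 + 0.3515×80.2 + 0.2315×6.2 = 44.8364 per 1000.
Difference = 57.8282 − 44.8364 = 12.9918.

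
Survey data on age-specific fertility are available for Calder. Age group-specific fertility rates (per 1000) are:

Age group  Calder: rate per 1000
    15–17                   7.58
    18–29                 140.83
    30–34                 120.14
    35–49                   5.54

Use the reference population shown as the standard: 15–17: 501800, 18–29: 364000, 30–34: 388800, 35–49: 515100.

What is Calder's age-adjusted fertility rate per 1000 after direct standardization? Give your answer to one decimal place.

Standard total = 1769700; weights = 0.2836, 0.2057, 0.2197, 0.2911.
Standardized rate: 0.2836×7.58 + 0.2057×140.83 + 0.2197×120.14 + 0.2911×5.54 = 59.1229 per 1000.

59.1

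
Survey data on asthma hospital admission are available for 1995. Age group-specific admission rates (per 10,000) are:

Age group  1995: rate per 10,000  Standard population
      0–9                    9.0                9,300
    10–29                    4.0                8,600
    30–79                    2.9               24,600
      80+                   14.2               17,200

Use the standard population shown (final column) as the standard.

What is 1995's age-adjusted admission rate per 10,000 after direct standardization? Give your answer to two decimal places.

Standard total = 59,700; weights = 0.1558, 0.1441, 0.4121, 0.2881.
Standardized rate: 0.1558×9.0 + 0.1441×4.0 + 0.4121×2.9 + 0.2881×14.2 = 7.2643 per 10,000.

7.26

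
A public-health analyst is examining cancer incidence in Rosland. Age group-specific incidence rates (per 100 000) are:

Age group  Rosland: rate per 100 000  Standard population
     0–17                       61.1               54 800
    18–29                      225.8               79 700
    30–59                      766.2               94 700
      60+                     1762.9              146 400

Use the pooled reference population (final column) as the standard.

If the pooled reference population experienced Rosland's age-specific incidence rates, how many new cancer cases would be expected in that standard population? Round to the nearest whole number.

3520

Expected new cancer cases = Σ (standard pop × age-specific rate ÷ 100 000)
= 54 800×61.1/100 000 + 79 700×225.8/100 000 + 94 700×766.2/100 000 + 146 400×1762.9/100 000
= 33.48 + 179.96 + 725.59 + 2580.89 = 3519.92.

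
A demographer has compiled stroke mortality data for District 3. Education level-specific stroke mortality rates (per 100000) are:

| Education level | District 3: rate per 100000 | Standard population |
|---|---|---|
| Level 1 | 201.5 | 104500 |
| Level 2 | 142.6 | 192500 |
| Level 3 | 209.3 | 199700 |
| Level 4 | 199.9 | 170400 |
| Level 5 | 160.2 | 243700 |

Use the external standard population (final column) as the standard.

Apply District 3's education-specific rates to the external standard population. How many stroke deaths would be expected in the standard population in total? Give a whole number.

Expected stroke deaths = Σ (standard pop × education-specific rate ÷ 100000)
= 104500×201.5/100000 + 192500×142.6/100000 + 199700×209.3/100000 + 170400×199.9/100000 + 243700×160.2/100000
= 210.57 + 274.50 + 417.97 + 340.63 + 390.41 = 1634.08.

1634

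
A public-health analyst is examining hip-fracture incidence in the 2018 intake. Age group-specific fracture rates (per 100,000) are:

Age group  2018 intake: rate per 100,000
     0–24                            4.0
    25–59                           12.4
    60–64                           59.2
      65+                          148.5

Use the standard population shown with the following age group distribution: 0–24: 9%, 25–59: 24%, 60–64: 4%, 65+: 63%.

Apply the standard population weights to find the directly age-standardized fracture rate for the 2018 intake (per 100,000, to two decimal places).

Standard weights: 0.09, 0.24, 0.04, 0.63.
Standardized rate: 0.0900×4.0 + 0.2400×12.4 + 0.0400×59.2 + 0.6300×148.5 = 99.2590 per 100,000.

99.26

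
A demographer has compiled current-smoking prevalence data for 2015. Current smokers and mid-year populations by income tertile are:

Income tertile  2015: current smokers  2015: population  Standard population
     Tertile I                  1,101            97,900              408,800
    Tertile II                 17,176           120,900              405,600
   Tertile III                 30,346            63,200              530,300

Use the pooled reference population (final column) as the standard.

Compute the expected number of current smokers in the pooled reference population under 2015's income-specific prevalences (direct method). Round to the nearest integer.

Income-specific rates per 1,000 for 2015: 11.246, 142.068, 480.158.
Expected current smokers = Σ (standard pop × income-specific rate ÷ 1,000)
= 408,800×11.246/1,000 + 405,600×142.068/1,000 + 530,300×480.158/1,000
= 4597.43 + 57622.71 + 254627.91 = 316848.05.

316848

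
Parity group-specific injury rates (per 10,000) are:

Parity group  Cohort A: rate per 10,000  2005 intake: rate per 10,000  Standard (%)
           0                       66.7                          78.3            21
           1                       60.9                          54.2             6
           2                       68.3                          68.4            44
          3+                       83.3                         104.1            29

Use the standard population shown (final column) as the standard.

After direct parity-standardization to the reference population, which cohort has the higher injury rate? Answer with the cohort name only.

Standard weights: 0.21, 0.06, 0.44, 0.29.
Cohort A: 0.2100×66.7 + 0.0600×60.9 + 0.4400×68.3 + 0.2900×83.3 = 71.8700 per 10,000.
The 2005 intake: 0.2100×78.3 + 0.0600×54.2 + 0.4400×68.4 + 0.2900×104.1 = 79.9800 per 10,000.

2005 intake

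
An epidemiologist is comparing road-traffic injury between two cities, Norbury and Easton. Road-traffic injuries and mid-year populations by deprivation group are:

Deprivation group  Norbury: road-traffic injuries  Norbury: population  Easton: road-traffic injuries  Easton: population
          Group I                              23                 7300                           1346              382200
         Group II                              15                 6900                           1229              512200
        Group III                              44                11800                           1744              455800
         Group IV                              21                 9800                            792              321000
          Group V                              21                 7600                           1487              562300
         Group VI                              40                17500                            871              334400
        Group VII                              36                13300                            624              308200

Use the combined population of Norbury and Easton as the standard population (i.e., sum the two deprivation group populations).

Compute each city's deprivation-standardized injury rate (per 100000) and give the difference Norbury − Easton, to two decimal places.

Deprivation-specific rates per 100000 for Norbury: 315.07, 217.39, 372.88, 214.29, 276.32, 228.57, 270.68.
For Easton: 352.17, 239.95, 382.62, 246.73, 264.45, 260.47, 202.47.
Combined standard total = 2950300; weights = 0.1320, 0.1759, 0.1585, 0.1121, 0.1932, 0.1193, 0.1090.
Norbury: 0.1320×315.07 + 0.1759×217.39 + 0.1585×372.88 + 0.1121×214.29 + 0.1932×276.32 + 0.1193×228.57 + 0.1090×270.68 = 273.1049 per 100000.
Easton: 0.1320×352.17 + 0.1759×239.95 + 0.1585×382.62 + 0.1121×246.73 + 0.1932×264.45 + 0.1193×260.47 + 0.1090×202.47 = 281.2325 per 100000.
Difference = 273.1049 − 281.2325 = -8.1276.

-8.13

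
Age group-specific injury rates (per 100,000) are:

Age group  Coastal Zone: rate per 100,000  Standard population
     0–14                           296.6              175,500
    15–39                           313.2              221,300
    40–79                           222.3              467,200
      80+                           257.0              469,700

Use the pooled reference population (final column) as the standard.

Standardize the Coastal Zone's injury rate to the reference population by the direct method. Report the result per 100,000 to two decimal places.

Standard total = 1,333,700; weights = 0.1316, 0.1659, 0.3503, 0.3522.
Standardized rate: 0.1316×296.6 + 0.1659×313.2 + 0.3503×222.3 + 0.3522×257.0 = 259.3806 per 100,000.

259.38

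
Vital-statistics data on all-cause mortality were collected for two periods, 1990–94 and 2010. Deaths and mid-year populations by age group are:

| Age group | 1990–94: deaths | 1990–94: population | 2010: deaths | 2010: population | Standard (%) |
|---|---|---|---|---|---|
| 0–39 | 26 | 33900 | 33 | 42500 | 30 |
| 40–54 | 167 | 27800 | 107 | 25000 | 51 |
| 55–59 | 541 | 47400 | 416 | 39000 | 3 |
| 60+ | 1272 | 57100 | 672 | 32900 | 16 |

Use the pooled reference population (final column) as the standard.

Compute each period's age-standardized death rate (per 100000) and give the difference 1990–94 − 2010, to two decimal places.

Age-specific rates per 100000 for 1990–94: 76.70, 600.72, 1141.35, 2227.67.
For 2010: 77.65, 428.00, 1066.67, 2042.55.
Standard weights: 0.30, 0.51, 0.03, 0.16.
1990–94: 0.3000×76.70 + 0.5100×600.72 + 0.0300×1141.35 + 0.1600×2227.67 = 720.0436 per 100000.
2010: 0.3000×77.65 + 0.5100×428.00 + 0.0300×1066.67 + 0.1600×2042.55 = 600.3826 per 100000.
Difference = 720.0436 − 600.3826 = 119.6610.

119.66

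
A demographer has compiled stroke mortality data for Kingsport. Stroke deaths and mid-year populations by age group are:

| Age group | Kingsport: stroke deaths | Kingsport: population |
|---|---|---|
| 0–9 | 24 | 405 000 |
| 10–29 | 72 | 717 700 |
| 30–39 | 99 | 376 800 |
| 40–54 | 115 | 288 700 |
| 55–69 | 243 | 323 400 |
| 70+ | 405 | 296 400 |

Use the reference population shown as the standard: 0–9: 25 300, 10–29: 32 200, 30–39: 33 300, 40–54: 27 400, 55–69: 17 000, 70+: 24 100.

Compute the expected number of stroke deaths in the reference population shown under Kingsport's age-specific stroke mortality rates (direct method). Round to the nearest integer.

70

Age-specific rates per 100 000 for Kingsport: 5.93, 10.03, 26.27, 39.83, 75.14, 136.64.
Expected stroke deaths = Σ (standard pop × age-specific rate ÷ 100 000)
= 25 300×5.93/100 000 + 32 200×10.03/100 000 + 33 300×26.27/100 000 + 27 400×39.83/100 000 + 17 000×75.14/100 000 + 24 100×136.64/100 000
= 1.50 + 3.23 + 8.75 + 10.91 + 12.77 + 32.93 = 70.10.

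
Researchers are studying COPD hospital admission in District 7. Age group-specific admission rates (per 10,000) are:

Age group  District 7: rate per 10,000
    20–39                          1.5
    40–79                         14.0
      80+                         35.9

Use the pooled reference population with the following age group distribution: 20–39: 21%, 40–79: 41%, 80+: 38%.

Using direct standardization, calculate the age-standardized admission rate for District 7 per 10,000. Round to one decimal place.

Standard weights: 0.21, 0.41, 0.38.
Standardized rate: 0.2100×1.5 + 0.4100×14.0 + 0.3800×35.9 = 19.6970 per 10,000.

19.7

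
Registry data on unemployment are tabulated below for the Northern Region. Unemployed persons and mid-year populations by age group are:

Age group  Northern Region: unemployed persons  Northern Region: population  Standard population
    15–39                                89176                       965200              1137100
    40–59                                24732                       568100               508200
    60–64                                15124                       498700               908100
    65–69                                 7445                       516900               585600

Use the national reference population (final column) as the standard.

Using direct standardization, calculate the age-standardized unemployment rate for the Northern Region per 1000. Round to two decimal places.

Age-specific rates per 1000 for the Northern Region: 92.391, 43.535, 30.327, 14.403.
Standard total = 3139000; weights = 0.3622, 0.1619, 0.2893, 0.1866.
Standardized rate: 0.3622×92.391 + 0.1619×43.535 + 0.2893×30.327 + 0.1866×14.403 = 51.9773 per 1000.

51.98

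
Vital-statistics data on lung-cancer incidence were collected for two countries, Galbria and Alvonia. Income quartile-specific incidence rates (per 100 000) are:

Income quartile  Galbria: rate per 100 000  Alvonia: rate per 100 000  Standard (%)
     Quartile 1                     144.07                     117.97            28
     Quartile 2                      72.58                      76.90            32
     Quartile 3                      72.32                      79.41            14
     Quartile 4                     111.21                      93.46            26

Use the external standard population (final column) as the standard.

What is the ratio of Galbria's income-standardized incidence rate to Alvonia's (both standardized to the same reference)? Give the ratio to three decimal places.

1.103

Standard weights: 0.28, 0.32, 0.14, 0.26.
Galbria: 0.2800×144.07 + 0.3200×72.58 + 0.1400×72.32 + 0.2600×111.21 = 102.6046 per 100 000.
Alvonia: 0.2800×117.97 + 0.3200×76.90 + 0.1400×79.41 + 0.2600×93.46 = 93.0566 per 100 000.
Ratio = 102.6046 ÷ 93.0566 = 1.10260.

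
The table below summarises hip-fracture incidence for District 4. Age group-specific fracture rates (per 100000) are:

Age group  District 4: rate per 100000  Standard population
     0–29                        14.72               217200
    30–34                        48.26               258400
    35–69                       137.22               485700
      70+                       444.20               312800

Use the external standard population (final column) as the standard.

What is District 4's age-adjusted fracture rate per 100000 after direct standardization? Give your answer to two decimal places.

173.66

Standard total = 1274100; weights = 0.1705, 0.2028, 0.3812, 0.2455.
Standardized rate: 0.1705×14.72 + 0.2028×48.26 + 0.3812×137.22 + 0.2455×444.20 = 173.6607 per 100000.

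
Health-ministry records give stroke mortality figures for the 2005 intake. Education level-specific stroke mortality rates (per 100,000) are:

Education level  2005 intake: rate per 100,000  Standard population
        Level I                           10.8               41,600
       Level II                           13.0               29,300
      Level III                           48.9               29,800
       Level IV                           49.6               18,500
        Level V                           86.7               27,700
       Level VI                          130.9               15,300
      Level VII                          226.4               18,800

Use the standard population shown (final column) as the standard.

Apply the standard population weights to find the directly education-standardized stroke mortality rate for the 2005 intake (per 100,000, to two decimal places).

65.56

Standard total = 181,000; weights = 0.2298, 0.1619, 0.1646, 0.1022, 0.1530, 0.0845, 0.1039.
Standardized rate: 0.2298×10.8 + 0.1619×13.0 + 0.1646×48.9 + 0.1022×49.6 + 0.1530×86.7 + 0.0845×130.9 + 0.1039×226.4 = 65.5562 per 100,000.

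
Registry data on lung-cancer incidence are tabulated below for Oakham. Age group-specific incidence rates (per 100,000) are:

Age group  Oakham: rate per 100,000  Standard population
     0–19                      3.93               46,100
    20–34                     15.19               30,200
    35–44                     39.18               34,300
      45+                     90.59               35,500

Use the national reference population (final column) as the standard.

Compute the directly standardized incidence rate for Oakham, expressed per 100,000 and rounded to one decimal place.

Standard total = 146,100; weights = 0.3155, 0.2067, 0.2348, 0.2430.
Standardized rate: 0.3155×3.93 + 0.2067×15.19 + 0.2348×39.18 + 0.2430×90.59 = 35.5902 per 100,000.

35.6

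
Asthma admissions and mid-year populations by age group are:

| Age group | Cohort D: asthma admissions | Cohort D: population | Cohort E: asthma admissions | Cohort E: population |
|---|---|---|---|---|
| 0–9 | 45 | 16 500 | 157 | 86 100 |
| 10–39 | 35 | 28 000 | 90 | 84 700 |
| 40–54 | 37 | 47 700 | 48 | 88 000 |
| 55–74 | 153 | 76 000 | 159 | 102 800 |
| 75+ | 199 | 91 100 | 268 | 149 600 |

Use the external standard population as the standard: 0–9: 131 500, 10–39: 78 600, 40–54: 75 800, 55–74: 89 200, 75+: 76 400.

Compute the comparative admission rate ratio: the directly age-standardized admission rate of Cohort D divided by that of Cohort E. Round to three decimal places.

Age-specific rates per 10 000 for Cohort D: 27.27, 12.50, 7.76, 20.13, 21.84.
For Cohort E: 18.23, 10.63, 5.45, 15.47, 17.91.
Standard total = 451 500; weights = 0.2913, 0.1741, 0.1679, 0.1976, 0.1692.
Cohort D: 0.2913×27.27 + 0.1741×12.50 + 0.1679×7.76 + 0.1976×20.13 + 0.1692×21.84 = 19.0951 per 10 000.
Cohort E: 0.2913×18.23 + 0.1741×10.63 + 0.1679×5.45 + 0.1976×15.47 + 0.1692×17.91 = 14.1635 per 10 000.
Ratio = 19.0951 ÷ 14.1635 = 1.34820.

1.348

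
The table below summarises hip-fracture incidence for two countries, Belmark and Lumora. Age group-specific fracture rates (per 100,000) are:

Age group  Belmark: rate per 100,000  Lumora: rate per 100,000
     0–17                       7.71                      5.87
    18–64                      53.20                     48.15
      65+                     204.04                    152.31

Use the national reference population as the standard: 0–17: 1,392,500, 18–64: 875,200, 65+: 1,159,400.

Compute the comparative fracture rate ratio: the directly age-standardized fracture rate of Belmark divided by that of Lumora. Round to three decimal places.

1.295

Standard total = 3,427,100; weights = 0.4063, 0.2554, 0.3383.
Belmark: 0.4063×7.71 + 0.2554×53.20 + 0.3383×204.04 = 85.7462 per 100,000.
Lumora: 0.4063×5.87 + 0.2554×48.15 + 0.3383×152.31 = 66.2085 per 100,000.
Ratio = 85.7462 ÷ 66.2085 = 1.29509.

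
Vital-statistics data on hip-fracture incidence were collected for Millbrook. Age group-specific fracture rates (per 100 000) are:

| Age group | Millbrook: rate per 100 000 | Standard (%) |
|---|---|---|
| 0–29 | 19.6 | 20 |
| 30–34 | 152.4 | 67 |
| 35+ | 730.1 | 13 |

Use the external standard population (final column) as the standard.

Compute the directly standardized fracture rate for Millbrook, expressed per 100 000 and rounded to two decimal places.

Standard weights: 0.20, 0.67, 0.13.
Standardized rate: 0.2000×19.6 + 0.6700×152.4 + 0.1300×730.1 = 200.9410 per 100 000.

200.94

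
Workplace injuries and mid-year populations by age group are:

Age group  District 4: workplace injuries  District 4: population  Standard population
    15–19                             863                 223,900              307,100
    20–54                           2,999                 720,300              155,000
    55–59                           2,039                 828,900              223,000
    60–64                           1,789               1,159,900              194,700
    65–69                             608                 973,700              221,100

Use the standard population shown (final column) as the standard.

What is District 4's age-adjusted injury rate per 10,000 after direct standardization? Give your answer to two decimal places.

25.58

Age-specific rates per 10,000 for District 4: 38.54, 41.64, 24.60, 15.42, 6.24.
Standard total = 1,100,900; weights = 0.2790, 0.1408, 0.2026, 0.1769, 0.2008.
Standardized rate: 0.2790×38.54 + 0.1408×41.64 + 0.2026×24.60 + 0.1769×15.42 + 0.2008×6.24 = 25.5786 per 10,000.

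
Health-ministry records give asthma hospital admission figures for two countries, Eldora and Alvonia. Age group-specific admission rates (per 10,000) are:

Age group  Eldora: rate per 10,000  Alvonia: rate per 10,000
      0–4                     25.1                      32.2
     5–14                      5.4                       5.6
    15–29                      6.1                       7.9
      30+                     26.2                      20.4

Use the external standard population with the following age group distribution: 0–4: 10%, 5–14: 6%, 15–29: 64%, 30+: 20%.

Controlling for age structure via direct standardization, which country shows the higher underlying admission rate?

Standard weights: 0.10, 0.06, 0.64, 0.20.
Eldora: 0.1000×25.1 + 0.0600×5.4 + 0.6400×6.1 + 0.2000×26.2 = 11.9780 per 10,000.
Alvonia: 0.1000×32.2 + 0.0600×5.6 + 0.6400×7.9 + 0.2000×20.4 = 12.6920 per 10,000.

Alvonia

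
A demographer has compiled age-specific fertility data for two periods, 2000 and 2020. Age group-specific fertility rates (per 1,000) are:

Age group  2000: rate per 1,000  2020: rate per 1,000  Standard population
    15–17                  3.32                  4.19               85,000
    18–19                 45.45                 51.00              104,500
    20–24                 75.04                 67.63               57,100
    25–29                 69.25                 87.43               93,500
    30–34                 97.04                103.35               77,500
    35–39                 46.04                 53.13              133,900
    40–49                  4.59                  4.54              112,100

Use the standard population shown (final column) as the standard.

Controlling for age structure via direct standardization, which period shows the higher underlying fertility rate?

2020

Standard total = 663,600; weights = 0.1281, 0.1575, 0.0860, 0.1409, 0.1168, 0.2018, 0.1689.
2000: 0.1281×3.32 + 0.1575×45.45 + 0.0860×75.04 + 0.1409×69.25 + 0.1168×97.04 + 0.2018×46.04 + 0.1689×4.59 = 45.1948 per 1,000.
2020: 0.1281×4.19 + 0.1575×51.00 + 0.0860×67.63 + 0.1409×87.43 + 0.1168×103.35 + 0.2018×53.13 + 0.1689×4.54 = 50.2633 per 1,000.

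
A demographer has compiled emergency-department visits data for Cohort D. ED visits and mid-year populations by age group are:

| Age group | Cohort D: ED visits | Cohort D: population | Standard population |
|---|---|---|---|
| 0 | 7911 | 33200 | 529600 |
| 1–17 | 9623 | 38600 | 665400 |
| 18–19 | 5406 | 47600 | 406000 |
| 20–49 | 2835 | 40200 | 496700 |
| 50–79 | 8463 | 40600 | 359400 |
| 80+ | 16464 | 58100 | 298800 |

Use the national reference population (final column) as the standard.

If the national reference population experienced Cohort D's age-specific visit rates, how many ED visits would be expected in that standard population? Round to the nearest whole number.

Age-specific rates per 1000 for Cohort D: 238.283, 249.301, 113.571, 70.522, 208.448, 283.373.
Expected ED visits = Σ (standard pop × age-specific rate ÷ 1000)
= 529600×238.283/1000 + 665400×249.301/1000 + 406000×113.571/1000 + 496700×70.522/1000 + 359400×208.448/1000 + 298800×283.373/1000
= 126194.75 + 165884.56 + 46110.00 + 35028.47 + 74916.31 + 84672.00 = 532806.09.

532806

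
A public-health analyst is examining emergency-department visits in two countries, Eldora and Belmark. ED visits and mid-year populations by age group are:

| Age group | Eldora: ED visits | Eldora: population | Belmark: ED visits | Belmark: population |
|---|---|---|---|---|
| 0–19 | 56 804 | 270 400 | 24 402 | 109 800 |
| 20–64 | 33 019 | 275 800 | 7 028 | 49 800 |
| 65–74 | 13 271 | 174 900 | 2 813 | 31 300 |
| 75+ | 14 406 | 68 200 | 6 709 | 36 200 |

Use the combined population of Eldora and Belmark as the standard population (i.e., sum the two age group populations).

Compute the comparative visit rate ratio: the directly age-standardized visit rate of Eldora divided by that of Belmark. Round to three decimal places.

Age-specific rates per 1 000 for Eldora: 210.074, 119.721, 75.878, 211.232.
For Belmark: 222.240, 141.124, 89.872, 185.331.
Combined standard total = 1 016 400; weights = 0.3741, 0.3203, 0.2029, 0.1027.
Eldora: 0.3741×210.074 + 0.3203×119.721 + 0.2029×75.878 + 0.1027×211.232 = 154.0238 per 1 000.
Belmark: 0.3741×222.240 + 0.3203×141.124 + 0.2029×89.872 + 0.1027×185.331 = 165.6102 per 1 000.
Ratio = 154.0238 ÷ 165.6102 = 0.93004.

0.930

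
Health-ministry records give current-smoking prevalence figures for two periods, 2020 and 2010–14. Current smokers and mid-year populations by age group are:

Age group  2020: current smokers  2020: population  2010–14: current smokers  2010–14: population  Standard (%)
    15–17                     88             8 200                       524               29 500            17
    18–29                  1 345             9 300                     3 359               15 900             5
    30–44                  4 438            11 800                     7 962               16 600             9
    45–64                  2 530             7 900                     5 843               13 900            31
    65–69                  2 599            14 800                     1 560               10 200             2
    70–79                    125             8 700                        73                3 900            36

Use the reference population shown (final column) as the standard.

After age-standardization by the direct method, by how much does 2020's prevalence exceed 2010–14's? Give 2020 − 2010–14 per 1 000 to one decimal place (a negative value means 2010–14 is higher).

-46.0

Age-specific rates per 1 000 for 2020: 10.732, 144.624, 376.102, 320.253, 175.608, 14.368.
For 2010–14: 17.763, 211.258, 479.639, 420.360, 152.941, 18.718.
Standard weights: 0.17, 0.05, 0.09, 0.31, 0.02, 0.36.
2020: 0.1700×10.732 + 0.0500×144.624 + 0.0900×376.102 + 0.3100×320.253 + 0.0200×175.608 + 0.3600×14.368 = 150.8678 per 1 000.
2010–14: 0.1700×17.763 + 0.0500×211.258 + 0.0900×479.639 + 0.3100×420.360 + 0.0200×152.941 + 0.3600×18.718 = 196.8588 per 1 000.
Difference = 150.8678 − 196.8588 = -45.9910.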